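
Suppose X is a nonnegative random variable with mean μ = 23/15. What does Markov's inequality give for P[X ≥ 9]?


μ = E[X] = 23/15, a = 9.
Markov: P[X ≥ 9] ≤ μ/a = (23/15)/9 = 23/135.
Numerically: ≈ 0.170370.
(Since a = 9 > μ = 1.533333, the bound 23/135 is < 1 and informative.)

P[X ≥ 9] ≤ 23/135 ≈ 0.170370.


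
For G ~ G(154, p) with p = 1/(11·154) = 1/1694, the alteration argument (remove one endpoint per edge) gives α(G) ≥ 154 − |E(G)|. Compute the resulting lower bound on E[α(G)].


E[|E(G)|] = C(154, 2)·p = 11781 · (1/1694) = 153/22.
E[α(G)] ≥ n − E[|E(G)|] = 154 − 153/22 = 3235/22.
Numerically: ≈ 147.045.
(This is only a lower bound; the true E[α(G)] may be larger.)

E[α(G)] ≥ 3235/22 ≈ 147.045.


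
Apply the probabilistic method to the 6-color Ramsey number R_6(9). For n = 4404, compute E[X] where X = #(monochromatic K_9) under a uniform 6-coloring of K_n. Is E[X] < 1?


E[X] = C(4404, 9) · 6^{1 − 36} = 1703375445537161676647015880 · 6^{−35} = 1703375445537161676647015880/1719070799748422591028658176.
As a reduced fraction: E[X] = 70973976897381736526958995/71627949989517607959527424 ≈ 0.9908699.
Is E[X] < 1? YES.
Since E[X] < 1, there exists a 6-coloring of K_{4404} with no monochromatic K_9; hence R_6(9) > 4404.

E[X] = 70973976897381736526958995/71627949989517607959527424 ≈ 0.9908699; E[X] < 1, so R_6(9) > 4404.


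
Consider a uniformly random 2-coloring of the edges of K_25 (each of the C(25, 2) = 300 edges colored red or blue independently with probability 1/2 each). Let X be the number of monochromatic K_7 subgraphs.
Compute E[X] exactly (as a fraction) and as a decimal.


Let X = Σ_S X_S over the C(25, 7) = 480700 subsets S of size 7, where X_S = 1 if the K_7 on S is monochromatic.
For a fixed S, the K_7 on S has C(7, 2) = 21 edges. P[all 21 edges red] = (1/2)^21, and likewise for blue, so P[monochromatic] = 2·(1/2)^21 = 2^{1 − 21} = 1/1048576.
By linearity: E[X] = C(25, 7) · 2^{1 − 21} = 480700 · 1/1048576 = 120175/262144.
Numerically: E[X] ≈ 0.458431.

E[X] = C(25,7)·2^(1−C(7,2)) = 120175/262144 ≈ 0.458431.


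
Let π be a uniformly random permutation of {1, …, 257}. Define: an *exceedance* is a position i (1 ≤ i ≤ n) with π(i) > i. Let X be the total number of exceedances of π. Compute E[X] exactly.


Write X = Σ_{i=1}^{257} X_i, where X_i = 1_{π(i) > i}.
For each fixed i, π(i) is uniform over {1, …, 257} (marginal of a uniform permutation), so P[π(i) > i] = (n − i)/n. Summing: Σ_{i=1}^{257} (n − i)/n = (0 + 1 + … + 256)/257 = 257(257 − 1)/(2·257) = (257 − 1)/2.
Hence E[X] = Σ_{i=1}^{257} (257 − i)/257 = 128 ≈ 128.000000.

E[X] = 128 = 128.000000.


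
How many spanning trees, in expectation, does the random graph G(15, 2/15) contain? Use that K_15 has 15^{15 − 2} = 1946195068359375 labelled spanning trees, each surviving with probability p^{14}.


K_15 has 15^{15 − 2} = 1946195068359375 labelled spanning trees.
For each such spanning tree H, let X_H = 1 if all 14 edges of H are present in G. Then P[X_H = 1] = p^{14} = (2/15)^{14} = 16384/29192926025390625.
By linearity of expectation: E[X] = Σ_H E[X_H] = 1946195068359375 · p^{14} = 1946195068359375 · 16384/29192926025390625 = 16384/15.
Numerically: E[X] ≈ 1092.27.

E[X] = 1946195068359375 · (2/15)^{14} = 16384/15 ≈ 1092.27.


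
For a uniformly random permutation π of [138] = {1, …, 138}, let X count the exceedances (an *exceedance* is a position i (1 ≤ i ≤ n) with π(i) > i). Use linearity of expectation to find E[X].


Write X = Σ_{i=1}^{138} X_i, where X_i = 1_{π(i) > i}.
For each fixed i, π(i) is uniform over {1, …, 138} (marginal of a uniform permutation), so P[π(i) > i] = (n − i)/n. Summing: Σ_{i=1}^{138} (n − i)/n = (0 + 1 + … + 137)/138 = 138(138 − 1)/(2·138) = (138 − 1)/2.
Hence E[X] = Σ_{i=1}^{138} (138 − i)/138 = 137/2 ≈ 68.50000.

E[X] = 137/2 = 68.50000.


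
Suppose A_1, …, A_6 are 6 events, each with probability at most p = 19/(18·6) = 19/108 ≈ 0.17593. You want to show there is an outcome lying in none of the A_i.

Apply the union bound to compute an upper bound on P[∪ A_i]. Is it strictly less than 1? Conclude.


Union bound: P[∪_{i=1}^{6} A_i] ≤ Σ_i P[A_i] ≤ 6·p = 6·(19/108) = 19/18.
Numerically: 19/18 ≈ 1.05556.
Is 19/18 < 1? NO.
Since the bound 19/18 is ≥ 1, the union bound is uninformative here; it does NOT by itself certify existence.

6·p = 19/18 ≈ 1.05556; existence NOT certified by the union bound.


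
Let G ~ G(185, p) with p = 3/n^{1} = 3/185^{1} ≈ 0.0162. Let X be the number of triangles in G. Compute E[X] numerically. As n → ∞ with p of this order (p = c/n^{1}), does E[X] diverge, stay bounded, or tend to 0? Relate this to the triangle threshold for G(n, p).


Number of potential triangles: C(185, 3) = 1038220.
Each occurs with probability p³ ≈ (0.0162)³ ≈ 4.26431e-06.
By linearity: E[X] = C(185, 3)·p³ ≈ 1038220 · 4.26431e-06 ≈ 4.427.
Here α = 1, so p = 3/n is exactly at the triangle threshold p ~ 1/n. Asymptotically E[X] → c³/6 = 3³/6 = 9/2 ≈ 4.500, a bounded constant. In this regime the triangle count is asymptotically Poisson(c³/6).

E[X] ≈ 4.427; in regime p = Θ(1/n^{1}) E[X] stays bounded (at the triangle threshold p ~ 1/n).


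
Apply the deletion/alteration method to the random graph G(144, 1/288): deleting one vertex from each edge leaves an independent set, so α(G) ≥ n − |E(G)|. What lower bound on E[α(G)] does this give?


E[|E(G)|] = C(144, 2)·p = 10296 · (1/288) = 143/4.
E[α(G)] ≥ n − E[|E(G)|] = 144 − 143/4 = 433/4.
Numerically: ≈ 108.2500.
(This is only a lower bound; the true E[α(G)] may be larger.)

E[α(G)] ≥ 433/4 ≈ 108.2500.


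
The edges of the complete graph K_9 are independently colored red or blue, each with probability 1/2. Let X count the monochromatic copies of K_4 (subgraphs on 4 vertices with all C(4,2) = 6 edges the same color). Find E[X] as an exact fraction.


Let X = Σ_S X_S over the C(9, 4) = 126 subsets S of size 4, where X_S = 1 if the K_4 on S is monochromatic.
For a fixed S, the K_4 on S has C(4, 2) = 6 edges. P[all 6 edges red] = (1/2)^6, and likewise for blue, so P[monochromatic] = 2·(1/2)^6 = 2^{1 − 6} = 1/32.
By linearity: E[X] = C(9, 4) · 2^{1 − 6} = 126 · 1/32 = 63/16.
Numerically: E[X] ≈ 3.937500.

E[X] = C(9,4)·2^(1−C(4,2)) = 63/16 ≈ 3.937500.


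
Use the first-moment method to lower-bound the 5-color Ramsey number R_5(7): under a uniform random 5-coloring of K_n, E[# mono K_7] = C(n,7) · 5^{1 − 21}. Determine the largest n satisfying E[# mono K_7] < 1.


We need C(n, 7) · 5^{1 − 21} < 1, i.e. C(n, 7) < 5^{21 − 1} = 95367431640625.
Check values of n near the boundary:
  n = 333: C(333, 7) = 84549532139028; 84549532139028 < 95367431640625? YES
  n = 334: C(334, 7) = 86359460961576; 86359460961576 < 95367431640625? YES
  n = 335: C(335, 7) = 88202498238195; 88202498238195 < 95367431640625? YES
  n = 336: C(336, 7) = 90079147136880; 90079147136880 < 95367431640625? YES
  n = 337: C(337, 7) = 91989916924632; 91989916924632 < 95367431640625? YES
  n = 338: C(338, 7) = 93935323022736; 93935323022736 < 95367431640625? YES
  n = 339: C(339, 7) = 95915887062372; 95915887062372 < 95367431640625? NO
The largest n with C(n, 7) < 95367431640625 is n = 338 (where E[X] = 93935323022736/95367431640625 ≈ 0.98498). Hence R_5(7) > 338, i.e. R_5(7) ≥ 339.

Largest n = 338; hence R_5(7) > 338.


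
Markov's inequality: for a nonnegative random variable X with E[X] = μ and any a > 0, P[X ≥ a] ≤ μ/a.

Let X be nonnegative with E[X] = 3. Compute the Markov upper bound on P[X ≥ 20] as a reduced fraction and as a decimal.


μ = E[X] = 3, a = 20.
Markov: P[X ≥ 20] ≤ μ/a = (3)/20 = 3/20.
Numerically: ≈ 0.1500.
(Since a = 20 > μ = 3.0000, the bound 3/20 is < 1 and informative.)

P[X ≥ 20] ≤ 3/20 ≈ 0.1500.


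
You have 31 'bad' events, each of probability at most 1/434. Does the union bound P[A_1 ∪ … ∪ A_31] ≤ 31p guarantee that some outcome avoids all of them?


Union bound: P[∪_{i=1}^{31} A_i] ≤ Σ_i P[A_i] ≤ 31·p = 31·(1/434) = 1/14.
Numerically: 1/14 ≈ 0.071.
Is 1/14 < 1? YES.
Since P[∪ A_i] ≤ 1/14 < 1, the complement has P[∩ A_i^c] ≥ 1 − 1/14 = 13/14 > 0, so some outcome avoids every A_i.

31·p = 1/14 ≈ 0.071; existence CERTIFIED by the union bound.


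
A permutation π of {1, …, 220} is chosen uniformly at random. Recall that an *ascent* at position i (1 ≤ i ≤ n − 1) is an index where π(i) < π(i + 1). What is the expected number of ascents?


Write X = Σ X_I over i = 1, …, 219, with X_I the indicator of one ascent.
There are 219 indicators.
For each fixed i, the pair (π(i), π(i+1)) is a uniformly random ordered pair of distinct values from {1, …, 220}; by symmetry P[π(i) < π(i+1)] = 1/2.
By linearity: E[X] = 219 · (1/2) = (220 − 1) · (1/2) = 219/2 ≈ 109.5000.

E[X] = 219/2 = 109.5000.


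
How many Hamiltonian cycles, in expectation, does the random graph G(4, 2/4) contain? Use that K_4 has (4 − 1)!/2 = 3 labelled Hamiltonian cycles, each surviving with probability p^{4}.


K_4 has (4 − 1)!/2 = 3 labelled Hamiltonian cycles.
For each such Hamiltonian cycle H, let X_H = 1 if all 4 edges of H are present in G. Then P[X_H = 1] = p^{4} = (1/2)^{4} = 1/16.
By linearity: E[X] = Σ_H E[X_H] = 3 · p^{4} = 3 · 1/16 = 3/16.
Numerically: E[X] ≈ 0.1875.

E[X] = 3 · (1/2)^{4} = 3/16 ≈ 0.1875.


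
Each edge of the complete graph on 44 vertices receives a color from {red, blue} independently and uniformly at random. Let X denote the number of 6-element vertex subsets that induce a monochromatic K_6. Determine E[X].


Let X = Σ_S X_S over the C(44, 6) = 7059052 subsets S of size 6, where X_S = 1 if the K_6 on S is monochromatic.
For a fixed S, the K_6 on S has C(6, 2) = 15 edges. P[all 15 edges red] = (1/2)^15, and likewise for blue, so P[monochromatic] = 2·(1/2)^15 = 2^{1 − 15} = 1/16384.
Summing: E[X] = C(44, 6) · 2^{1 − 15} = 7059052 · 1/16384 = 1764763/4096.
Numerically: E[X] ≈ 430.8503.

E[X] = C(44,6)·2^(1−C(6,2)) = 1764763/4096 ≈ 430.8503.


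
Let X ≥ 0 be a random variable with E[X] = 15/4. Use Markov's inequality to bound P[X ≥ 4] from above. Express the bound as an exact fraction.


μ = E[X] = 15/4, a = 4.
Markov: P[X ≥ 4] ≤ μ/a = (15/4)/4 = 15/16.
Numerically: ≈ 0.93750.
(Since a = 4 > μ = 3.75000, the bound 15/16 is < 1 and informative.)

P[X ≥ 4] ≤ 15/16 ≈ 0.93750.


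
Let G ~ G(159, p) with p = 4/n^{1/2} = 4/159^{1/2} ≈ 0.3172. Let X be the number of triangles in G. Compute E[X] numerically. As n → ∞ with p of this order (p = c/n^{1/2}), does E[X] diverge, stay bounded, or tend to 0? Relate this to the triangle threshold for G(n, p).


Number of potential triangles: C(159, 3) = 657359.
Each occurs with probability p³ ≈ (0.3172)³ ≈ 3.192157e-02.
By linearity: E[X] = C(159, 3)·p³ ≈ 657359 · 3.192157e-02 ≈ 20983.9335.
Since α = 1/2 < 1, p = c/n^{1/2} ≫ 1/n is above the triangle threshold p ~ 1/n. Asymptotically E[X] ~ (c³/6)·n^{3(1−α)} = (4³/6)·n^{1.5} → ∞; triangles are abundant w.h.p.

E[X] ≈ 20983.9335; in regime p = Θ(1/n^{1/2}) E[X] diverges (above the triangle threshold p ~ 1/n).


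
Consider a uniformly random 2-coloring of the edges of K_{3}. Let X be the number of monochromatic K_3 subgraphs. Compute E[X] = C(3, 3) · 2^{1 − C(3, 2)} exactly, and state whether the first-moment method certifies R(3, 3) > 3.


E[X] = C(3, 3) · 2^{1 − 3} = 1 · 2^{−2} = 1/4.
As a reduced fraction: E[X] = 1/4 ≈ 0.2500.
Is E[X] < 1? YES.
Since E[X] < 1, there exists a 2-coloring of K_{3} with no monochromatic K_3; hence R(3, 3) > 3.

E[X] = 1/4 ≈ 0.2500; E[X] < 1, so R(3, 3) > 3.


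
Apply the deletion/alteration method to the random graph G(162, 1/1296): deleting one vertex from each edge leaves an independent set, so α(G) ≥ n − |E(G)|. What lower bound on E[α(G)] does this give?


E[|E(G)|] = C(162, 2)·p = 13041 · (1/1296) = 161/16.
E[α(G)] ≥ n − E[|E(G)|] = 162 − 161/16 = 2431/16.
Numerically: ≈ 151.9375.
(This is only a lower bound; the true E[α(G)] may be larger.)

E[α(G)] ≥ 2431/16 ≈ 151.9375.


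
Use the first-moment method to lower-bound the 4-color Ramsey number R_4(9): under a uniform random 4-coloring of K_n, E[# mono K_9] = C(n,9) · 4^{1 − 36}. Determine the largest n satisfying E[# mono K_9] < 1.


We need C(n, 9) · 4^{1 − 36} < 1, i.e. C(n, 9) < 4^{36 − 1} = 1180591620717411303424.
Check values of n near the boundary:
  n = 913: C(913, 9) = 1167605542753639808390; 1167605542753639808390 < 1180591620717411303424? YES
  n = 914: C(914, 9) = 1179217089587653905932; 1179217089587653905932 < 1180591620717411303424? YES
  n = 915: C(915, 9) = 1190931166636537885130; 1190931166636537885130 < 1180591620717411303424? NO
The largest n with C(n, 9) < 1180591620717411303424 is n = 914 (where E[X] = 294804272396913476483/295147905179352825856 ≈ 0.999). Hence R_4(9) > 914, i.e. R_4(9) ≥ 915.

Largest n = 914; hence R_4(9) > 914.


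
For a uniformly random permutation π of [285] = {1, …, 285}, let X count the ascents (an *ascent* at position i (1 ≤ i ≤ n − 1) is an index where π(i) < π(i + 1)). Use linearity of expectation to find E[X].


Write X = Σ X_I over i = 1, …, 284, with X_I the indicator of one ascent.
There are 284 indicators.
For each fixed i, the pair (π(i), π(i+1)) is a uniformly random ordered pair of distinct values from {1, …, 285}; by symmetry P[π(i) < π(i+1)] = 1/2.
By linearity: E[X] = 284 · (1/2) = (285 − 1) · (1/2) = 142 ≈ 142.0000.

E[X] = 142 = 142.0000.


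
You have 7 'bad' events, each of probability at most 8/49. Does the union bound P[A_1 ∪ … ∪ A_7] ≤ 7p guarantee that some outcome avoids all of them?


Union bound: P[∪_{i=1}^{7} A_i] ≤ Σ_i P[A_i] ≤ 7·p = 7·(8/49) = 8/7.
Numerically: 8/7 ≈ 1.1429.
Is 8/7 < 1? NO.
Since the bound 8/7 is ≥ 1, the union bound is uninformative here; it does NOT by itself certify existence.

7·p = 8/7 ≈ 1.1429; existence NOT certified by the union bound.


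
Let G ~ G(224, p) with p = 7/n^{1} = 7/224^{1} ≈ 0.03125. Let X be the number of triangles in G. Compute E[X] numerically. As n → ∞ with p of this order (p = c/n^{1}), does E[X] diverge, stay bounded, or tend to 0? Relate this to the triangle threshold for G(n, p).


Number of potential triangles: C(224, 3) = 1848224.
Each occurs with probability p³ ≈ (0.03125)³ ≈ 3.051758e-05.
By linearity: E[X] = C(224, 3)·p³ ≈ 1848224 · 3.051758e-05 ≈ 56.4033.
Here α = 1, so p = 7/n is exactly at the triangle threshold p ~ 1/n. Asymptotically E[X] → c³/6 = 7³/6 = 343/6 ≈ 57.1667, a bounded constant. In this regime the triangle count is asymptotically Poisson(c³/6).

E[X] ≈ 56.4033; in regime p = Θ(1/n^{1}) E[X] stays bounded (at the triangle threshold p ~ 1/n).


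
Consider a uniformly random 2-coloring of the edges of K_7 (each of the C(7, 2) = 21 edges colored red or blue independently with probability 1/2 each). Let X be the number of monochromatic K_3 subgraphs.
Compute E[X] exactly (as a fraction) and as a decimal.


Let X = Σ_S X_S over the C(7, 3) = 35 subsets S of size 3, where X_S = 1 if the K_3 on S is monochromatic.
For a fixed S, the K_3 on S has C(3, 2) = 3 edges. P[all 3 edges red] = (1/2)^3, and likewise for blue, so P[monochromatic] = 2·(1/2)^3 = 2^{1 − 3} = 1/4.
Summing: E[X] = C(7, 3) · 2^{1 − 3} = 35 · 1/4 = 35/4.
Numerically: E[X] ≈ 8.750000.

E[X] = C(7,3)·2^(1−C(3,2)) = 35/4 ≈ 8.750000.


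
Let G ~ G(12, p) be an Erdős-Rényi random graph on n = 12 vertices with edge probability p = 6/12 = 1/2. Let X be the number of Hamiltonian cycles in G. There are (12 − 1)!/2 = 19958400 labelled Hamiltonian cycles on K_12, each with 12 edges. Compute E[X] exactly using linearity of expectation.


K_12 has (12 − 1)!/2 = 19958400 labelled Hamiltonian cycles.
For each such Hamiltonian cycle H, let X_H = 1 if all 12 edges of H are present in G. Then P[X_H = 1] = p^{12} = (1/2)^{12} = 1/4096.
By linearity: E[X] = Σ_H E[X_H] = 19958400 · p^{12} = 19958400 · 1/4096 = 155925/32.
Numerically: E[X] ≈ 4.87e+03.

E[X] = 19958400 · (1/2)^{12} = 155925/32 ≈ 4.87e+03.


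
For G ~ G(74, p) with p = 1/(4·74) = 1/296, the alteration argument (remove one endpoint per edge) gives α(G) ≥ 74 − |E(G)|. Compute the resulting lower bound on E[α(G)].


E[|E(G)|] = C(74, 2)·p = 2701 · (1/296) = 73/8.
E[α(G)] ≥ n − E[|E(G)|] = 74 − 73/8 = 519/8.
Numerically: ≈ 64.8750.
(This is only a lower bound; the true E[α(G)] may be larger.)

E[α(G)] ≥ 519/8 ≈ 64.8750.


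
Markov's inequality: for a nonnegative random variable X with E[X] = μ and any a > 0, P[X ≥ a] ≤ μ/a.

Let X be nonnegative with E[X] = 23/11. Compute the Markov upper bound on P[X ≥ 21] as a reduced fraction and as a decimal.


μ = E[X] = 23/11, a = 21.
Markov: P[X ≥ 21] ≤ μ/a = (23/11)/21 = 23/231.
Numerically: ≈ 0.100.
(Since a = 21 > μ = 2.091, the bound 23/231 is < 1 and informative.)

P[X ≥ 21] ≤ 23/231 ≈ 0.100.


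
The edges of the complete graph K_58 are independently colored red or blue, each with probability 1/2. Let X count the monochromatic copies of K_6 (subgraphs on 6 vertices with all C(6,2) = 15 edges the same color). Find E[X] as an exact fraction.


Let X = Σ_S X_S over the C(58, 6) = 40475358 subsets S of size 6, where X_S = 1 if the K_6 on S is monochromatic.
For a fixed S, the K_6 on S has C(6, 2) = 15 edges. P[all 15 edges red] = (1/2)^15, and likewise for blue, so P[monochromatic] = 2·(1/2)^15 = 2^{1 − 15} = 1/16384.
Summing: E[X] = C(58, 6) · 2^{1 − 15} = 40475358 · 1/16384 = 20237679/8192.
Numerically: E[X] ≈ 2470.420.

E[X] = C(58,6)·2^(1−C(6,2)) = 20237679/8192 ≈ 2470.420.


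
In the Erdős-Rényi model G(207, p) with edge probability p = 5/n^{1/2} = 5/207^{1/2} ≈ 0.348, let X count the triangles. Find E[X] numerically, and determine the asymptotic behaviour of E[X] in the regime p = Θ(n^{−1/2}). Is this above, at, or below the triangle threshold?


Number of potential triangles: C(207, 3) = 1456935.
Each occurs with probability p³ ≈ (0.348)³ ≈ 4.19715e-02.
By linearity: E[X] = C(207, 3)·p³ ≈ 1456935 · 4.19715e-02 ≈ 61149.748.
Since α = 1/2 < 1, p = c/n^{1/2} ≫ 1/n is above the triangle threshold p ~ 1/n. Asymptotically E[X] ~ (c³/6)·n^{3(1−α)} = (5³/6)·n^{1.5} → ∞; triangles are abundant w.h.p.

E[X] ≈ 61149.748; in regime p = Θ(1/n^{1/2}) E[X] diverges (above the triangle threshold p ~ 1/n).


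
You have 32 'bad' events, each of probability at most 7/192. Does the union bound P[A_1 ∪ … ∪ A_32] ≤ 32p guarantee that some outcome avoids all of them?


Union bound: P[∪_{i=1}^{32} A_i] ≤ Σ_i P[A_i] ≤ 32·p = 32·(7/192) = 7/6.
Numerically: 7/6 ≈ 1.1667.
Is 7/6 < 1? NO.
Since the bound 7/6 is ≥ 1, the union bound is uninformative here; it does NOT by itself certify existence.

32·p = 7/6 ≈ 1.1667; existence NOT certified by the union bound.


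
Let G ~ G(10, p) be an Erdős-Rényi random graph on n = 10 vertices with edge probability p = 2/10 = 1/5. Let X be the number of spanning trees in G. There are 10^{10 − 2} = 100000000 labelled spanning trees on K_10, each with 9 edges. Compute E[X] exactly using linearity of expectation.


K_10 has 10^{10 − 2} = 100000000 labelled spanning trees.
For each such spanning tree H, let X_H = 1 if all 9 edges of H are present in G. Then P[X_H = 1] = p^{9} = (1/5)^{9} = 1/1953125.
Summing the indicators: E[X] = Σ_H E[X_H] = 100000000 · p^{9} = 100000000 · 1/1953125 = 256/5.
Numerically: E[X] ≈ 51.2.

E[X] = 100000000 · (1/5)^{9} = 256/5 ≈ 51.2.


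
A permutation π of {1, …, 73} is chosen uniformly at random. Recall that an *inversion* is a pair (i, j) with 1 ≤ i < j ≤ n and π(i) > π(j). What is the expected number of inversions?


Write X = Σ X_I over the C(73, 2) = 2628 pairs i < j, with X_I the indicator of one inversion.
There are 2628 indicators.
For each fixed pair i < j, the values π(i) and π(j) are two distinct elements of {1, …, 73} in uniformly random order; by symmetry P[π(i) > π(j)] = 1/2.
By linearity: E[X] = 2628 · (1/2) = C(73, 2) · (1/2) = 2628/2 = 1314 ≈ 1314.00000.

E[X] = 1314 = 1314.00000.


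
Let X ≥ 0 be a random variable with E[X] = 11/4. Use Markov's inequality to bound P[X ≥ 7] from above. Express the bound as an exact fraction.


μ = E[X] = 11/4, a = 7.
Markov: P[X ≥ 7] ≤ μ/a = (11/4)/7 = 11/28.
Numerically: ≈ 0.393.
(Since a = 7 > μ = 2.750, the bound 11/28 is < 1 and informative.)

P[X ≥ 7] ≤ 11/28 ≈ 0.393.


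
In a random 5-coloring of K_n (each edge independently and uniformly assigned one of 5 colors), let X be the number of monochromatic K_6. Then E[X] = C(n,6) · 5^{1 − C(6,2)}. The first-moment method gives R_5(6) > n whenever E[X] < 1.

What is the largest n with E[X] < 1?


We need C(n, 6) · 5^{1 − 15} < 1, i.e. C(n, 6) < 5^{15 − 1} = 6103515625.
Check values of n near the boundary:
  n = 128: C(128, 6) = 5423611200; 5423611200 < 6103515625? YES
  n = 129: C(129, 6) = 5688177600; 5688177600 < 6103515625? YES
  n = 130: C(130, 6) = 5963412000; 5963412000 < 6103515625? YES
  n = 131: C(131, 6) = 6249655776; 6249655776 < 6103515625? NO
  n = 132: C(132, 6) = 6547258432; 6547258432 < 6103515625? NO
  n = 133: C(133, 6) = 6856577728; 6856577728 < 6103515625? NO
The largest n with C(n, 6) < 6103515625 is n = 130 (where E[X] = 47707296/48828125 ≈ 0.977). Hence R_5(6) > 130, i.e. R_5(6) ≥ 131.

Largest n = 130; hence R_5(6) > 130.


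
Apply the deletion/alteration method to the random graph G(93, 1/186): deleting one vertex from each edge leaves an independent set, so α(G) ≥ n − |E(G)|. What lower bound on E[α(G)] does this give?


E[|E(G)|] = C(93, 2)·p = 4278 · (1/186) = 23.
E[α(G)] ≥ n − E[|E(G)|] = 93 − 23 = 70.
Numerically: ≈ 70.0000.
(This is only a lower bound; the true E[α(G)] may be larger.)

E[α(G)] ≥ 70 ≈ 70.0000.


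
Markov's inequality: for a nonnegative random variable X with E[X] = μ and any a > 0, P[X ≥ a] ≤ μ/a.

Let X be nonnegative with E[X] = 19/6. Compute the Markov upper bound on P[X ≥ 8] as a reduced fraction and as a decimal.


μ = E[X] = 19/6, a = 8.
Markov: P[X ≥ 8] ≤ μ/a = (19/6)/8 = 19/48.
Numerically: ≈ 0.39583.
(Since a = 8 > μ = 3.16667, the bound 19/48 is < 1 and informative.)

P[X ≥ 8] ≤ 19/48 ≈ 0.39583.


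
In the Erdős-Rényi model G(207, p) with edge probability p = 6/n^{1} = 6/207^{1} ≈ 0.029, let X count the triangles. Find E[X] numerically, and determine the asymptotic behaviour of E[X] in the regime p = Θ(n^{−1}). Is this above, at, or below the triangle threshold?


Number of potential triangles: C(207, 3) = 1456935.
Each occurs with probability p³ ≈ (0.029)³ ≈ 2.43525e-05.
By linearity: E[X] = C(207, 3)·p³ ≈ 1456935 · 2.43525e-05 ≈ 35.480.
Here α = 1, so p = 6/n is exactly at the triangle threshold p ~ 1/n. Asymptotically E[X] → c³/6 = 6³/6 = 36 ≈ 36.000, a bounded constant. In this regime the triangle count is asymptotically Poisson(c³/6).

E[X] ≈ 35.480; in regime p = Θ(1/n^{1}) E[X] stays bounded (at the triangle threshold p ~ 1/n).


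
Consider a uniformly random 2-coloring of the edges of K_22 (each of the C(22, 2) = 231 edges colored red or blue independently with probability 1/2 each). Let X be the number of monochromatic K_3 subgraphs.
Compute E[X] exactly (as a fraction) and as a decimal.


Let X = Σ_S X_S over the C(22, 3) = 1540 subsets S of size 3, where X_S = 1 if the K_3 on S is monochromatic.
For a fixed S, the K_3 on S has C(3, 2) = 3 edges. P[all 3 edges red] = (1/2)^3, and likewise for blue, so P[monochromatic] = 2·(1/2)^3 = 2^{1 − 3} = 1/4.
By linearity of expectation: E[X] = C(22, 3) · 2^{1 − 3} = 1540 · 1/4 = 385.
Numerically: E[X] ≈ 385.00000.

E[X] = C(22,3)·2^(1−C(3,2)) = 385 ≈ 385.00000.


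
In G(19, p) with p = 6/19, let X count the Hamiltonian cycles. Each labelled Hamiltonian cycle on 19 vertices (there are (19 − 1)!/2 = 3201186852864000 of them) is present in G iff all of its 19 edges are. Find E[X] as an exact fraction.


K_19 has (19 − 1)!/2 = 3201186852864000 labelled Hamiltonian cycles.
For each such Hamiltonian cycle H, let X_H = 1 if all 19 edges of H are present in G. Then P[X_H = 1] = p^{19} = (6/19)^{19} = 609359740010496/1978419655660313589123979.
Summing the indicators: E[X] = Σ_H E[X_H] = 3201186852864000 · p^{19} = 3201186852864000 · 609359740010496/1978419655660313589123979 = 1950674388386224952567660544000/1978419655660313589123979.
Numerically: E[X] ≈ 985976.

E[X] = 3201186852864000 · (6/19)^{19} = 1950674388386224952567660544000/1978419655660313589123979 ≈ 985976.


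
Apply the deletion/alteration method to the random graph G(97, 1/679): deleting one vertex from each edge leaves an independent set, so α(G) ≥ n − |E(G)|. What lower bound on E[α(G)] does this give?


E[|E(G)|] = C(97, 2)·p = 4656 · (1/679) = 48/7.
E[α(G)] ≥ n − E[|E(G)|] = 97 − 48/7 = 631/7.
Numerically: ≈ 90.143.
(This is only a lower bound; the true E[α(G)] may be larger.)

E[α(G)] ≥ 631/7 ≈ 90.143.


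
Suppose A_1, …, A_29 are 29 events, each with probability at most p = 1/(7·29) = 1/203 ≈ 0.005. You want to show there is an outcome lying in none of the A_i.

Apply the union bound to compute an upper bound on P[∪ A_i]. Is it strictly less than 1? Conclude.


Union bound: P[∪_{i=1}^{29} A_i] ≤ Σ_i P[A_i] ≤ 29·p = 29·(1/203) = 1/7.
Numerically: 1/7 ≈ 0.143.
Is 1/7 < 1? YES.
Since P[∪ A_i] ≤ 1/7 < 1, the complement has P[∩ A_i^c] ≥ 1 − 1/7 = 6/7 > 0, so some outcome avoids every A_i.

29·p = 1/7 ≈ 0.143; existence CERTIFIED by the union bound.


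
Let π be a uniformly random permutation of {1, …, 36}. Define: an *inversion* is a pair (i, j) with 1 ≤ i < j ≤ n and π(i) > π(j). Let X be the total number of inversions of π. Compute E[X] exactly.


Write X = Σ X_I over the C(36, 2) = 630 pairs i < j, with X_I the indicator of one inversion.
There are 630 indicators.
For each fixed pair i < j, the values π(i) and π(j) are two distinct elements of {1, …, 36} in uniformly random order; by symmetry P[π(i) > π(j)] = 1/2.
By linearity: E[X] = 630 · (1/2) = C(36, 2) · (1/2) = 630/2 = 315 ≈ 315.000.

E[X] = 315 = 315.000.


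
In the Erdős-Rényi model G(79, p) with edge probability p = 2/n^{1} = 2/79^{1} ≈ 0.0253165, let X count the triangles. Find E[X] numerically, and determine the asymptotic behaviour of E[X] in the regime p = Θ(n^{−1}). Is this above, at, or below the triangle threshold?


Number of potential triangles: C(79, 3) = 79079.
Each occurs with probability p³ ≈ (0.0253165)³ ≈ 1.62258969e-05.
By linearity: E[X] = C(79, 3)·p³ ≈ 79079 · 1.62258969e-05 ≈ 1.283128.
Here α = 1, so p = 2/n is exactly at the triangle threshold p ~ 1/n. Asymptotically E[X] → c³/6 = 2³/6 = 4/3 ≈ 1.333333, a bounded constant. In this regime the triangle count is asymptotically Poisson(c³/6).

E[X] ≈ 1.283128; in regime p = Θ(1/n^{1}) E[X] stays bounded (at the triangle threshold p ~ 1/n).


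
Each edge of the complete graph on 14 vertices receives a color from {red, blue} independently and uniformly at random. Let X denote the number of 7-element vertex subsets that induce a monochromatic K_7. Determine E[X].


Let X = Σ_S X_S over the C(14, 7) = 3432 subsets S of size 7, where X_S = 1 if the K_7 on S is monochromatic.
For a fixed S, the K_7 on S has C(7, 2) = 21 edges. P[all 21 edges red] = (1/2)^21, and likewise for blue, so P[monochromatic] = 2·(1/2)^21 = 2^{1 − 21} = 1/1048576.
By linearity: E[X] = C(14, 7) · 2^{1 − 21} = 3432 · 1/1048576 = 429/131072.
Numerically: E[X] ≈ 0.003.

E[X] = C(14,7)·2^(1−C(7,2)) = 429/131072 ≈ 0.003.


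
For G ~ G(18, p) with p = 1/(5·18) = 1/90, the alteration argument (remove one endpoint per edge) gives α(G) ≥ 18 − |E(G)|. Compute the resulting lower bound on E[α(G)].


E[|E(G)|] = C(18, 2)·p = 153 · (1/90) = 17/10.
E[α(G)] ≥ n − E[|E(G)|] = 18 − 17/10 = 163/10.
Numerically: ≈ 16.30000.
(This is only a lower bound; the true E[α(G)] may be larger.)

E[α(G)] ≥ 163/10 ≈ 16.30000.


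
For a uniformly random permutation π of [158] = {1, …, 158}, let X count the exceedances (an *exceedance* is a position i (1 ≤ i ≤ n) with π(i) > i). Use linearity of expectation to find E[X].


Write X = Σ_{i=1}^{158} X_i, where X_i = 1_{π(i) > i}.
For each fixed i, π(i) is uniform over {1, …, 158} (marginal of a uniform permutation), so P[π(i) > i] = (n − i)/n. Summing: Σ_{i=1}^{158} (n − i)/n = (0 + 1 + … + 157)/158 = 158(158 − 1)/(2·158) = (158 − 1)/2.
Hence E[X] = Σ_{i=1}^{158} (158 − i)/158 = 157/2 ≈ 78.50000.

E[X] = 157/2 = 78.50000.


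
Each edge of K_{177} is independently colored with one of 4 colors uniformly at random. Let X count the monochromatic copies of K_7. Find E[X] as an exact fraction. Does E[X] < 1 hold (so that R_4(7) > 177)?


E[X] = C(177, 7) · 4^{1 − 21} = 957664425960 · 4^{−20} = 957664425960/1099511627776.
As a reduced fraction: E[X] = 119708053245/137438953472 ≈ 0.871.
Is E[X] < 1? YES.
Since E[X] < 1, there exists a 4-coloring of K_{177} with no monochromatic K_7; hence R_4(7) > 177.

E[X] = 119708053245/137438953472 ≈ 0.871; E[X] < 1, so R_4(7) > 177.


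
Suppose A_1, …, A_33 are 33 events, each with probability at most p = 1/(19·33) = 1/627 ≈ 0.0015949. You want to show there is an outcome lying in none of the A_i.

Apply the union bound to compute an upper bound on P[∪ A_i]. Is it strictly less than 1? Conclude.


Union bound: P[∪_{i=1}^{33} A_i] ≤ Σ_i P[A_i] ≤ 33·p = 33·(1/627) = 1/19.
Numerically: 1/19 ≈ 0.0526316.
Is 1/19 < 1? YES.
Since P[∪ A_i] ≤ 1/19 < 1, the complement has P[∩ A_i^c] ≥ 1 − 1/19 = 18/19 > 0, so some outcome avoids every A_i.

33·p = 1/19 ≈ 0.0526316; existence CERTIFIED by the union bound.


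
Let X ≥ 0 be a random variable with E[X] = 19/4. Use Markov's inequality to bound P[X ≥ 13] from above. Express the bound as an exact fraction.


μ = E[X] = 19/4, a = 13.
Markov: P[X ≥ 13] ≤ μ/a = (19/4)/13 = 19/52.
Numerically: ≈ 0.365385.
(Since a = 13 > μ = 4.750000, the bound 19/52 is < 1 and informative.)

P[X ≥ 13] ≤ 19/52 ≈ 0.365385.


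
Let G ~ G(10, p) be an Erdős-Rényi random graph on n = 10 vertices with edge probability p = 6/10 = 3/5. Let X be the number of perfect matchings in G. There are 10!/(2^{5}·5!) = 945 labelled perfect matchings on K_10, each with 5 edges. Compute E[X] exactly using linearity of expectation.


K_10 has 10!/(2^{5}·5!) = 945 labelled perfect matchings.
For each such perfect matching H, let X_H = 1 if all 5 edges of H are present in G. Then P[X_H = 1] = p^{5} = (3/5)^{5} = 243/3125.
By linearity: E[X] = Σ_H E[X_H] = 945 · p^{5} = 945 · 243/3125 = 45927/625.
Numerically: E[X] ≈ 73.5.

E[X] = 945 · (3/5)^{5} = 45927/625 ≈ 73.5.


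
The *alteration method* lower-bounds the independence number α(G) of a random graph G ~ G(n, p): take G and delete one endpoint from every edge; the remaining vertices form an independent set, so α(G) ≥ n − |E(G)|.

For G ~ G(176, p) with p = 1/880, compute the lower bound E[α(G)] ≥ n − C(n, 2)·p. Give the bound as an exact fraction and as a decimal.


E[|E(G)|] = C(176, 2)·p = 15400 · (1/880) = 35/2.
E[α(G)] ≥ n − E[|E(G)|] = 176 − 35/2 = 317/2.
Numerically: ≈ 158.5000.
(This is only a lower bound; the true E[α(G)] may be larger.)

E[α(G)] ≥ 317/2 ≈ 158.5000.


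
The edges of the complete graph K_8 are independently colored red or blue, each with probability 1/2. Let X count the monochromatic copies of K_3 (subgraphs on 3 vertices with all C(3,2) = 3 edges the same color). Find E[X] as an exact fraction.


Let X = Σ_S X_S over the C(8, 3) = 56 subsets S of size 3, where X_S = 1 if the K_3 on S is monochromatic.
For a fixed S, the K_3 on S has C(3, 2) = 3 edges. P[all 3 edges red] = (1/2)^3, and likewise for blue, so P[monochromatic] = 2·(1/2)^3 = 2^{1 − 3} = 1/4.
Summing: E[X] = C(8, 3) · 2^{1 − 3} = 56 · 1/4 = 14.
Numerically: E[X] ≈ 14.0000.

E[X] = C(8,3)·2^(1−C(3,2)) = 14 ≈ 14.0000.


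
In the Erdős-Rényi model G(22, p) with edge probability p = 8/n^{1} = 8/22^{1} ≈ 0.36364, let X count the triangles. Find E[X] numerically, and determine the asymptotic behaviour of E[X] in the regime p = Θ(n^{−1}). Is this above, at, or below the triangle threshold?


Number of potential triangles: C(22, 3) = 1540.
Each occurs with probability p³ ≈ (0.36364)³ ≈ 4.8084147e-02.
By linearity: E[X] = C(22, 3)·p³ ≈ 1540 · 4.8084147e-02 ≈ 74.04959.
Here α = 1, so p = 8/n is exactly at the triangle threshold p ~ 1/n. Asymptotically E[X] → c³/6 = 8³/6 = 256/3 ≈ 85.33333, a bounded constant. In this regime the triangle count is asymptotically Poisson(c³/6).

E[X] ≈ 74.04959; in regime p = Θ(1/n^{1}) E[X] stays bounded (at the triangle threshold p ~ 1/n).


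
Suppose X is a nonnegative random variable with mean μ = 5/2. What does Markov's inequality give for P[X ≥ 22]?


μ = E[X] = 5/2, a = 22.
Markov: P[X ≥ 22] ≤ μ/a = (5/2)/22 = 5/44.
Numerically: ≈ 0.114.
(Since a = 22 > μ = 2.500, the bound 5/44 is < 1 and informative.)

P[X ≥ 22] ≤ 5/44 ≈ 0.114.


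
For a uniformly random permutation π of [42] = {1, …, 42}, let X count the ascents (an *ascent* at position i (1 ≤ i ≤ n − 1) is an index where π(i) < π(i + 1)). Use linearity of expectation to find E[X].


Write X = Σ X_I over i = 1, …, 41, with X_I the indicator of one ascent.
There are 41 indicators.
For each fixed i, the pair (π(i), π(i+1)) is a uniformly random ordered pair of distinct values from {1, …, 42}; by symmetry P[π(i) < π(i+1)] = 1/2.
By linearity: E[X] = 41 · (1/2) = (42 − 1) · (1/2) = 41/2 ≈ 20.50000.

E[X] = 41/2 = 20.50000.


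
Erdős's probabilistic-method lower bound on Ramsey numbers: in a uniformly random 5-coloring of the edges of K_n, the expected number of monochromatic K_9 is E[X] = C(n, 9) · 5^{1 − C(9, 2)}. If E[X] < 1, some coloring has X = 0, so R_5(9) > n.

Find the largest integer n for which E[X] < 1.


We need C(n, 9) · 5^{1 − 36} < 1, i.e. C(n, 9) < 5^{36 − 1} = 2910383045673370361328125.
Check values of n near the boundary:
  n = 2168: C(2168, 9) = 2867804175977929537095120; 2867804175977929537095120 < 2910383045673370361328125? YES
  n = 2169: C(2169, 9) = 2879753360044504243499683; 2879753360044504243499683 < 2910383045673370361328125? YES
  n = 2170: C(2170, 9) = 2891746779868845075610510; 2891746779868845075610510 < 2910383045673370361328125? YES
  n = 2171: C(2171, 9) = 2903784578674959601827205; 2903784578674959601827205 < 2910383045673370361328125? YES
  n = 2172: C(2172, 9) = 2915866900084148060642020; 2915866900084148060642020 < 2910383045673370361328125? NO
  n = 2173: C(2173, 9) = 2927993888115921319674265; 2927993888115921319674265 < 2910383045673370361328125? NO
The largest n with C(n, 9) < 2910383045673370361328125 is n = 2171 (where E[X] = 580756915734991920365441/582076609134674072265625 ≈ 0.998). Hence R_5(9) > 2171, i.e. R_5(9) ≥ 2172.

Largest n = 2171; hence R_5(9) > 2171.


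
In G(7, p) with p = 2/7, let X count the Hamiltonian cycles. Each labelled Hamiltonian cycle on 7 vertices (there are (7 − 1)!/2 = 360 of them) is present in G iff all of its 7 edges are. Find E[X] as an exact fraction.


K_7 has (7 − 1)!/2 = 360 labelled Hamiltonian cycles.
For each such Hamiltonian cycle H, let X_H = 1 if all 7 edges of H are present in G. Then P[X_H = 1] = p^{7} = (2/7)^{7} = 128/823543.
By linearity of expectation: E[X] = Σ_H E[X_H] = 360 · p^{7} = 360 · 128/823543 = 46080/823543.
Numerically: E[X] ≈ 0.0559534.

E[X] = 360 · (2/7)^{7} = 46080/823543 ≈ 0.0559534.


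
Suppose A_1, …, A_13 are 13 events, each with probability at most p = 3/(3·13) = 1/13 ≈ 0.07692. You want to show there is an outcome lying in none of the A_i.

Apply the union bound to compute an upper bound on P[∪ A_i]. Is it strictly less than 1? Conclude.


Union bound: P[∪_{i=1}^{13} A_i] ≤ Σ_i P[A_i] ≤ 13·p = 13·(1/13) = 1.
Numerically: 1 ≈ 1.00000.
Is 1 < 1? NO.
Since the bound 1 is ≥ 1, the union bound is uninformative here; it does NOT by itself certify existence.

13·p = 1 ≈ 1.00000; existence NOT certified by the union bound.


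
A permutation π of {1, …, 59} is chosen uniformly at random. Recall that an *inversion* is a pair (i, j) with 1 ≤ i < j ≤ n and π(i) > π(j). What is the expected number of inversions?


Write X = Σ X_I over the C(59, 2) = 1711 pairs i < j, with X_I the indicator of one inversion.
There are 1711 indicators.
For each fixed pair i < j, the values π(i) and π(j) are two distinct elements of {1, …, 59} in uniformly random order; by symmetry P[π(i) > π(j)] = 1/2.
By linearity: E[X] = 1711 · (1/2) = C(59, 2) · (1/2) = 1711/2 = 1711/2 ≈ 855.500000.

E[X] = 1711/2 = 855.500000.


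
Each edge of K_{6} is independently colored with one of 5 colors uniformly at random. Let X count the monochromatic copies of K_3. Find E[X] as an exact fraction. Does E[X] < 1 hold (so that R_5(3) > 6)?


E[X] = C(6, 3) · 5^{1 − 3} = 20 · 5^{−2} = 20/25.
As a reduced fraction: E[X] = 4/5 ≈ 0.8000.
Is E[X] < 1? YES.
Since E[X] < 1, there exists a 5-coloring of K_{6} with no monochromatic K_3; hence R_5(3) > 6.

E[X] = 4/5 ≈ 0.8000; E[X] < 1, so R_5(3) > 6.


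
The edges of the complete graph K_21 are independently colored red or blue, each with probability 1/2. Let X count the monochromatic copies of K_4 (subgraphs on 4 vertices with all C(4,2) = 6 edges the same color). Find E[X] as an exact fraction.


Let X = Σ_S X_S over the C(21, 4) = 5985 subsets S of size 4, where X_S = 1 if the K_4 on S is monochromatic.
For a fixed S, the K_4 on S has C(4, 2) = 6 edges. P[all 6 edges red] = (1/2)^6, and likewise for blue, so P[monochromatic] = 2·(1/2)^6 = 2^{1 − 6} = 1/32.
By linearity: E[X] = C(21, 4) · 2^{1 − 6} = 5985 · 1/32 = 5985/32.
Numerically: E[X] ≈ 187.03125.

E[X] = C(21,4)·2^(1−C(4,2)) = 5985/32 ≈ 187.03125.


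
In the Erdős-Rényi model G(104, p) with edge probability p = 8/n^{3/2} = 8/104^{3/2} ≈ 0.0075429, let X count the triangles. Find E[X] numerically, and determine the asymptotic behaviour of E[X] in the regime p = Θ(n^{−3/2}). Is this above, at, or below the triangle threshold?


Number of potential triangles: C(104, 3) = 182104.
Each occurs with probability p³ ≈ (0.0075429)³ ≈ 4.2916069e-07.
By linearity: E[X] = C(104, 3)·p³ ≈ 182104 · 4.2916069e-07 ≈ 0.07815.
Since α = 3/2 > 1, p = c/n^{3/2} = o(1/n) is below the triangle threshold p ~ 1/n. Asymptotically E[X] ~ (c³/6)·n^{3(1−α)} = (8³/6)·n^{-1.5} → 0, so by Markov's inequality G has no triangles w.h.p.

E[X] ≈ 0.07815; in regime p = Θ(1/n^{3/2}) E[X] tends to 0 (below the triangle threshold p ~ 1/n).


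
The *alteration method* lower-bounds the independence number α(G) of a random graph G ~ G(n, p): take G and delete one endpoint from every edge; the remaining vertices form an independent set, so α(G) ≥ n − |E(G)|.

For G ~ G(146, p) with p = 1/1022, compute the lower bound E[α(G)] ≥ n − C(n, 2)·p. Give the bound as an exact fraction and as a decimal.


E[|E(G)|] = C(146, 2)·p = 10585 · (1/1022) = 145/14.
E[α(G)] ≥ n − E[|E(G)|] = 146 − 145/14 = 1899/14.
Numerically: ≈ 135.64286.
(This is only a lower bound; the true E[α(G)] may be larger.)

E[α(G)] ≥ 1899/14 ≈ 135.64286.


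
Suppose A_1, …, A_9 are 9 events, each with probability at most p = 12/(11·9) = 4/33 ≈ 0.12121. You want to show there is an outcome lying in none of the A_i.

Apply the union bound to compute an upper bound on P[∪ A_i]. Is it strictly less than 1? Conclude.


Union bound: P[∪_{i=1}^{9} A_i] ≤ Σ_i P[A_i] ≤ 9·p = 9·(4/33) = 12/11.
Numerically: 12/11 ≈ 1.09091.
Is 12/11 < 1? NO.
Since the bound 12/11 is ≥ 1, the union bound is uninformative here; it does NOT by itself certify existence.

9·p = 12/11 ≈ 1.09091; existence NOT certified by the union bound.
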